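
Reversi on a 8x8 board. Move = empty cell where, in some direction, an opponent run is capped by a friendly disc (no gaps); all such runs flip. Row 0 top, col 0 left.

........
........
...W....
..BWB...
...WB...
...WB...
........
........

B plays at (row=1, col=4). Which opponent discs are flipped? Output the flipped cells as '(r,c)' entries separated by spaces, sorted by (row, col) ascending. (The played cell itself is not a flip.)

Dir NW: first cell '.' (not opp) -> no flip
Dir N: first cell '.' (not opp) -> no flip
Dir NE: first cell '.' (not opp) -> no flip
Dir W: first cell '.' (not opp) -> no flip
Dir E: first cell '.' (not opp) -> no flip
Dir SW: opp run (2,3) capped by B -> flip
Dir S: first cell '.' (not opp) -> no flip
Dir SE: first cell '.' (not opp) -> no flip

Answer: (2,3)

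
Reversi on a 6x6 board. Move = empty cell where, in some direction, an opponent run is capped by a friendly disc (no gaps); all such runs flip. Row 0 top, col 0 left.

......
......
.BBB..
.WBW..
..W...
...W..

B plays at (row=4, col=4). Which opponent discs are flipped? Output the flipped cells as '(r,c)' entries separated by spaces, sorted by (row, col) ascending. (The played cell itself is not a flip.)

Dir NW: opp run (3,3) capped by B -> flip
Dir N: first cell '.' (not opp) -> no flip
Dir NE: first cell '.' (not opp) -> no flip
Dir W: first cell '.' (not opp) -> no flip
Dir E: first cell '.' (not opp) -> no flip
Dir SW: opp run (5,3), next=edge -> no flip
Dir S: first cell '.' (not opp) -> no flip
Dir SE: first cell '.' (not opp) -> no flip

Answer: (3,3)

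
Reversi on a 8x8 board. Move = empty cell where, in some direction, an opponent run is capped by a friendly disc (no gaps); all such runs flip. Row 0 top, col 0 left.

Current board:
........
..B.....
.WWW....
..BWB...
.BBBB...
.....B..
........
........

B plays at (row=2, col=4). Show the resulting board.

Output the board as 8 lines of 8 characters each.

Answer: ........
..B.....
.WWWB...
..BBB...
.BBBB...
.....B..
........
........

Derivation:
Place B at (2,4); scan 8 dirs for brackets.
Dir NW: first cell '.' (not opp) -> no flip
Dir N: first cell '.' (not opp) -> no flip
Dir NE: first cell '.' (not opp) -> no flip
Dir W: opp run (2,3) (2,2) (2,1), next='.' -> no flip
Dir E: first cell '.' (not opp) -> no flip
Dir SW: opp run (3,3) capped by B -> flip
Dir S: first cell 'B' (not opp) -> no flip
Dir SE: first cell '.' (not opp) -> no flip
All flips: (3,3)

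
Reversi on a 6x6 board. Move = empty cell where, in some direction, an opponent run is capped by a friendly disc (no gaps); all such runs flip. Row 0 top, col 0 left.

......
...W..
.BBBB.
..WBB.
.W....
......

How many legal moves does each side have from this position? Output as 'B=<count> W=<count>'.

Answer: B=7 W=6

Derivation:
-- B to move --
(0,2): flips 1 -> legal
(0,3): flips 1 -> legal
(0,4): flips 1 -> legal
(1,2): no bracket -> illegal
(1,4): no bracket -> illegal
(3,0): no bracket -> illegal
(3,1): flips 1 -> legal
(4,0): no bracket -> illegal
(4,2): flips 1 -> legal
(4,3): flips 1 -> legal
(5,0): flips 2 -> legal
(5,1): no bracket -> illegal
(5,2): no bracket -> illegal
B mobility = 7
-- W to move --
(1,0): flips 1 -> legal
(1,1): no bracket -> illegal
(1,2): flips 1 -> legal
(1,4): flips 1 -> legal
(1,5): no bracket -> illegal
(2,0): no bracket -> illegal
(2,5): no bracket -> illegal
(3,0): no bracket -> illegal
(3,1): flips 1 -> legal
(3,5): flips 3 -> legal
(4,2): no bracket -> illegal
(4,3): flips 2 -> legal
(4,4): no bracket -> illegal
(4,5): no bracket -> illegal
W mobility = 6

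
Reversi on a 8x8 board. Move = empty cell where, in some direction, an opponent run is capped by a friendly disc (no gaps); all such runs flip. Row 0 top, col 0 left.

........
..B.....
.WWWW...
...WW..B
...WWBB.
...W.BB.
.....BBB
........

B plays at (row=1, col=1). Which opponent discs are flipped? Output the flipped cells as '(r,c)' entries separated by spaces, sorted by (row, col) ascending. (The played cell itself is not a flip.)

Answer: (2,2) (3,3) (4,4)

Derivation:
Dir NW: first cell '.' (not opp) -> no flip
Dir N: first cell '.' (not opp) -> no flip
Dir NE: first cell '.' (not opp) -> no flip
Dir W: first cell '.' (not opp) -> no flip
Dir E: first cell 'B' (not opp) -> no flip
Dir SW: first cell '.' (not opp) -> no flip
Dir S: opp run (2,1), next='.' -> no flip
Dir SE: opp run (2,2) (3,3) (4,4) capped by B -> flip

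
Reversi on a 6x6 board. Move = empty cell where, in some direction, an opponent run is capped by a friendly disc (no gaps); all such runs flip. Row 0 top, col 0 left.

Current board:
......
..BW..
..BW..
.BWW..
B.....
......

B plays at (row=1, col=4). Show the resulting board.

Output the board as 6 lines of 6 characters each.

Place B at (1,4); scan 8 dirs for brackets.
Dir NW: first cell '.' (not opp) -> no flip
Dir N: first cell '.' (not opp) -> no flip
Dir NE: first cell '.' (not opp) -> no flip
Dir W: opp run (1,3) capped by B -> flip
Dir E: first cell '.' (not opp) -> no flip
Dir SW: opp run (2,3) (3,2), next='.' -> no flip
Dir S: first cell '.' (not opp) -> no flip
Dir SE: first cell '.' (not opp) -> no flip
All flips: (1,3)

Answer: ......
..BBB.
..BW..
.BWW..
B.....
......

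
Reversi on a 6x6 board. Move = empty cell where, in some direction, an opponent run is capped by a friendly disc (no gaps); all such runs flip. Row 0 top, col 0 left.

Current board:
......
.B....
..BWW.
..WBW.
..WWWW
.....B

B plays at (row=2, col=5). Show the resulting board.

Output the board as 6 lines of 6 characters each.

Answer: ......
.B....
..BBBB
..WBW.
..WWWW
.....B

Derivation:
Place B at (2,5); scan 8 dirs for brackets.
Dir NW: first cell '.' (not opp) -> no flip
Dir N: first cell '.' (not opp) -> no flip
Dir NE: edge -> no flip
Dir W: opp run (2,4) (2,3) capped by B -> flip
Dir E: edge -> no flip
Dir SW: opp run (3,4) (4,3), next='.' -> no flip
Dir S: first cell '.' (not opp) -> no flip
Dir SE: edge -> no flip
All flips: (2,3) (2,4)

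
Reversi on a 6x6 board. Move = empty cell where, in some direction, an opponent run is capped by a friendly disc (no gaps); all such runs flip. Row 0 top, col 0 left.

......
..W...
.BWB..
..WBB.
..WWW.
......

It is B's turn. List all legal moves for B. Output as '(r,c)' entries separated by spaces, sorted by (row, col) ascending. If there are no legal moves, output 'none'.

(0,1): flips 1 -> legal
(0,2): no bracket -> illegal
(0,3): flips 1 -> legal
(1,1): flips 1 -> legal
(1,3): no bracket -> illegal
(3,1): flips 1 -> legal
(3,5): no bracket -> illegal
(4,1): flips 1 -> legal
(4,5): no bracket -> illegal
(5,1): flips 1 -> legal
(5,2): flips 1 -> legal
(5,3): flips 1 -> legal
(5,4): flips 3 -> legal
(5,5): flips 1 -> legal

Answer: (0,1) (0,3) (1,1) (3,1) (4,1) (5,1) (5,2) (5,3) (5,4) (5,5)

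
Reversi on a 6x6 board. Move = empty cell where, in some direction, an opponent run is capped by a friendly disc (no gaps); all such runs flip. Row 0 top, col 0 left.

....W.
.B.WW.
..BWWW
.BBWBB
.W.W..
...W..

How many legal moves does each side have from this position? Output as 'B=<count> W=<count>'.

Answer: B=9 W=6

Derivation:
-- B to move --
(0,2): flips 2 -> legal
(0,3): no bracket -> illegal
(0,5): flips 2 -> legal
(1,2): flips 1 -> legal
(1,5): flips 1 -> legal
(3,0): no bracket -> illegal
(4,0): no bracket -> illegal
(4,2): no bracket -> illegal
(4,4): flips 1 -> legal
(5,0): flips 1 -> legal
(5,1): flips 1 -> legal
(5,2): flips 1 -> legal
(5,4): flips 1 -> legal
B mobility = 9
-- W to move --
(0,0): flips 2 -> legal
(0,1): no bracket -> illegal
(0,2): no bracket -> illegal
(1,0): no bracket -> illegal
(1,2): no bracket -> illegal
(2,0): no bracket -> illegal
(2,1): flips 3 -> legal
(3,0): flips 2 -> legal
(4,0): flips 2 -> legal
(4,2): no bracket -> illegal
(4,4): flips 1 -> legal
(4,5): flips 2 -> legal
W mobility = 6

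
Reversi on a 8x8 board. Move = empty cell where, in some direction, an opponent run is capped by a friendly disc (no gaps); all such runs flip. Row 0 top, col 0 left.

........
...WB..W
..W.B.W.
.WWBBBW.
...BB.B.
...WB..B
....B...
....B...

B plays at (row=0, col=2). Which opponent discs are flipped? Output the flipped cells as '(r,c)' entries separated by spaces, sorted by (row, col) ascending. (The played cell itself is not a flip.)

Dir NW: edge -> no flip
Dir N: edge -> no flip
Dir NE: edge -> no flip
Dir W: first cell '.' (not opp) -> no flip
Dir E: first cell '.' (not opp) -> no flip
Dir SW: first cell '.' (not opp) -> no flip
Dir S: first cell '.' (not opp) -> no flip
Dir SE: opp run (1,3) capped by B -> flip

Answer: (1,3)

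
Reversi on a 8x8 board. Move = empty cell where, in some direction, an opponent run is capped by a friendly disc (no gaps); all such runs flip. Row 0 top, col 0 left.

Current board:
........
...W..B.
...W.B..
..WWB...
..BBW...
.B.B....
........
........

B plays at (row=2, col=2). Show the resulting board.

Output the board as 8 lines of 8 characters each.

Answer: ........
...W..B.
..BW.B..
..BWB...
..BBW...
.B.B....
........
........

Derivation:
Place B at (2,2); scan 8 dirs for brackets.
Dir NW: first cell '.' (not opp) -> no flip
Dir N: first cell '.' (not opp) -> no flip
Dir NE: opp run (1,3), next='.' -> no flip
Dir W: first cell '.' (not opp) -> no flip
Dir E: opp run (2,3), next='.' -> no flip
Dir SW: first cell '.' (not opp) -> no flip
Dir S: opp run (3,2) capped by B -> flip
Dir SE: opp run (3,3) (4,4), next='.' -> no flip
All flips: (3,2)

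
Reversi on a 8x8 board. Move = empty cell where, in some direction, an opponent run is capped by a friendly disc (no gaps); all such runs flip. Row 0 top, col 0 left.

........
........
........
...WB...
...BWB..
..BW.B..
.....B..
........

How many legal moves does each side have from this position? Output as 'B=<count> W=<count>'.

-- B to move --
(2,2): flips 2 -> legal
(2,3): flips 1 -> legal
(2,4): no bracket -> illegal
(3,2): flips 1 -> legal
(3,5): no bracket -> illegal
(4,2): no bracket -> illegal
(5,4): flips 2 -> legal
(6,2): no bracket -> illegal
(6,3): flips 1 -> legal
(6,4): no bracket -> illegal
B mobility = 5
-- W to move --
(2,3): no bracket -> illegal
(2,4): flips 1 -> legal
(2,5): no bracket -> illegal
(3,2): no bracket -> illegal
(3,5): flips 1 -> legal
(3,6): no bracket -> illegal
(4,1): no bracket -> illegal
(4,2): flips 1 -> legal
(4,6): flips 1 -> legal
(5,1): flips 1 -> legal
(5,4): no bracket -> illegal
(5,6): no bracket -> illegal
(6,1): no bracket -> illegal
(6,2): no bracket -> illegal
(6,3): no bracket -> illegal
(6,4): no bracket -> illegal
(6,6): flips 1 -> legal
(7,4): no bracket -> illegal
(7,5): no bracket -> illegal
(7,6): no bracket -> illegal
W mobility = 6

Answer: B=5 W=6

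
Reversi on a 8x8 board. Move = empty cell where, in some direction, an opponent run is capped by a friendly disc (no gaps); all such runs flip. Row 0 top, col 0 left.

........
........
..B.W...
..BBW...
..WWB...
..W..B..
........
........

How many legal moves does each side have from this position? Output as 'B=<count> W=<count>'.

Answer: B=8 W=6

Derivation:
-- B to move --
(1,3): no bracket -> illegal
(1,4): flips 2 -> legal
(1,5): flips 1 -> legal
(2,3): no bracket -> illegal
(2,5): no bracket -> illegal
(3,1): no bracket -> illegal
(3,5): flips 1 -> legal
(4,1): flips 2 -> legal
(4,5): no bracket -> illegal
(5,1): flips 1 -> legal
(5,3): flips 1 -> legal
(5,4): flips 1 -> legal
(6,1): no bracket -> illegal
(6,2): flips 2 -> legal
(6,3): no bracket -> illegal
B mobility = 8
-- W to move --
(1,1): no bracket -> illegal
(1,2): flips 2 -> legal
(1,3): no bracket -> illegal
(2,1): flips 1 -> legal
(2,3): flips 1 -> legal
(3,1): flips 2 -> legal
(3,5): no bracket -> illegal
(4,1): no bracket -> illegal
(4,5): flips 1 -> legal
(4,6): no bracket -> illegal
(5,3): no bracket -> illegal
(5,4): flips 1 -> legal
(5,6): no bracket -> illegal
(6,4): no bracket -> illegal
(6,5): no bracket -> illegal
(6,6): no bracket -> illegal
W mobility = 6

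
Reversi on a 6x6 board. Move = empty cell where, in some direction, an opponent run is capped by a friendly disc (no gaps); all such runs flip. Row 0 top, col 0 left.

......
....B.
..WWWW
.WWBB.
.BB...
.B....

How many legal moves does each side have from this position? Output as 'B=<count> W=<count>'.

-- B to move --
(1,1): flips 1 -> legal
(1,2): flips 3 -> legal
(1,3): flips 1 -> legal
(1,5): flips 1 -> legal
(2,0): flips 1 -> legal
(2,1): flips 1 -> legal
(3,0): flips 2 -> legal
(3,5): no bracket -> illegal
(4,0): no bracket -> illegal
(4,3): no bracket -> illegal
B mobility = 7
-- W to move --
(0,3): flips 1 -> legal
(0,4): flips 1 -> legal
(0,5): flips 1 -> legal
(1,3): no bracket -> illegal
(1,5): no bracket -> illegal
(3,0): no bracket -> illegal
(3,5): flips 2 -> legal
(4,0): no bracket -> illegal
(4,3): flips 2 -> legal
(4,4): flips 2 -> legal
(4,5): flips 1 -> legal
(5,0): flips 1 -> legal
(5,2): flips 1 -> legal
(5,3): flips 1 -> legal
W mobility = 10

Answer: B=7 W=10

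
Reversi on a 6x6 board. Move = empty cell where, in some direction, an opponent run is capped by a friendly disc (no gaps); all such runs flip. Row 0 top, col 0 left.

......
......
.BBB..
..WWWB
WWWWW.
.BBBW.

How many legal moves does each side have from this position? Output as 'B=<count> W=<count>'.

Answer: B=7 W=6

Derivation:
-- B to move --
(2,4): flips 2 -> legal
(2,5): flips 2 -> legal
(3,0): flips 1 -> legal
(3,1): flips 5 -> legal
(4,5): flips 1 -> legal
(5,0): flips 2 -> legal
(5,5): flips 3 -> legal
B mobility = 7
-- W to move --
(1,0): flips 1 -> legal
(1,1): flips 1 -> legal
(1,2): flips 2 -> legal
(1,3): flips 1 -> legal
(1,4): flips 1 -> legal
(2,0): no bracket -> illegal
(2,4): no bracket -> illegal
(2,5): no bracket -> illegal
(3,0): no bracket -> illegal
(3,1): no bracket -> illegal
(4,5): no bracket -> illegal
(5,0): flips 3 -> legal
W mobility = 6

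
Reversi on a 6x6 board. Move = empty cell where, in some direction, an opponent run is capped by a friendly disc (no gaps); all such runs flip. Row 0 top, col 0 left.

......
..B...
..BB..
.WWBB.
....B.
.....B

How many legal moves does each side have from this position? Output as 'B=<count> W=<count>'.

Answer: B=4 W=4

Derivation:
-- B to move --
(2,0): no bracket -> illegal
(2,1): no bracket -> illegal
(3,0): flips 2 -> legal
(4,0): flips 1 -> legal
(4,1): flips 1 -> legal
(4,2): flips 1 -> legal
(4,3): no bracket -> illegal
B mobility = 4
-- W to move --
(0,1): no bracket -> illegal
(0,2): flips 2 -> legal
(0,3): no bracket -> illegal
(1,1): no bracket -> illegal
(1,3): flips 1 -> legal
(1,4): flips 1 -> legal
(2,1): no bracket -> illegal
(2,4): no bracket -> illegal
(2,5): no bracket -> illegal
(3,5): flips 2 -> legal
(4,2): no bracket -> illegal
(4,3): no bracket -> illegal
(4,5): no bracket -> illegal
(5,3): no bracket -> illegal
(5,4): no bracket -> illegal
W mobility = 4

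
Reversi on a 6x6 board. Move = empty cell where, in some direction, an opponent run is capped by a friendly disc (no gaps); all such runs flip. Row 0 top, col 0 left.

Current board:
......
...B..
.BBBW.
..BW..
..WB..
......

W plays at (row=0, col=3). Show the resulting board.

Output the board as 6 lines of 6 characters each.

Place W at (0,3); scan 8 dirs for brackets.
Dir NW: edge -> no flip
Dir N: edge -> no flip
Dir NE: edge -> no flip
Dir W: first cell '.' (not opp) -> no flip
Dir E: first cell '.' (not opp) -> no flip
Dir SW: first cell '.' (not opp) -> no flip
Dir S: opp run (1,3) (2,3) capped by W -> flip
Dir SE: first cell '.' (not opp) -> no flip
All flips: (1,3) (2,3)

Answer: ...W..
...W..
.BBWW.
..BW..
..WB..
......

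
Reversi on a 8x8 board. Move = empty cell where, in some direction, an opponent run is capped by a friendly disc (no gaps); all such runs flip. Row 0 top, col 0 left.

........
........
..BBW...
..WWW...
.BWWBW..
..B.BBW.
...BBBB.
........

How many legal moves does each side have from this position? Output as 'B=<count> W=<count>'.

-- B to move --
(1,3): no bracket -> illegal
(1,4): flips 2 -> legal
(1,5): no bracket -> illegal
(2,1): flips 2 -> legal
(2,5): flips 3 -> legal
(3,1): no bracket -> illegal
(3,5): flips 1 -> legal
(3,6): flips 1 -> legal
(4,6): flips 2 -> legal
(4,7): flips 1 -> legal
(5,1): no bracket -> illegal
(5,3): flips 2 -> legal
(5,7): flips 1 -> legal
(6,7): flips 3 -> legal
B mobility = 10
-- W to move --
(1,1): flips 1 -> legal
(1,2): flips 2 -> legal
(1,3): flips 1 -> legal
(1,4): flips 1 -> legal
(2,1): flips 2 -> legal
(3,0): no bracket -> illegal
(3,1): no bracket -> illegal
(3,5): no bracket -> illegal
(4,0): flips 1 -> legal
(4,6): no bracket -> illegal
(5,0): flips 1 -> legal
(5,1): no bracket -> illegal
(5,3): flips 2 -> legal
(5,7): no bracket -> illegal
(6,1): flips 1 -> legal
(6,2): flips 1 -> legal
(6,7): no bracket -> illegal
(7,2): flips 2 -> legal
(7,3): no bracket -> illegal
(7,4): flips 4 -> legal
(7,5): flips 2 -> legal
(7,6): flips 3 -> legal
(7,7): flips 3 -> legal
W mobility = 15

Answer: B=10 W=15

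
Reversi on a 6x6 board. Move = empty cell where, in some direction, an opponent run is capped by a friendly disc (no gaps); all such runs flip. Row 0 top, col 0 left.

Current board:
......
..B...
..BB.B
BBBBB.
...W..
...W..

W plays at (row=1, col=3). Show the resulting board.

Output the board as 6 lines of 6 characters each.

Answer: ......
..BW..
..BW.B
BBBWB.
...W..
...W..

Derivation:
Place W at (1,3); scan 8 dirs for brackets.
Dir NW: first cell '.' (not opp) -> no flip
Dir N: first cell '.' (not opp) -> no flip
Dir NE: first cell '.' (not opp) -> no flip
Dir W: opp run (1,2), next='.' -> no flip
Dir E: first cell '.' (not opp) -> no flip
Dir SW: opp run (2,2) (3,1), next='.' -> no flip
Dir S: opp run (2,3) (3,3) capped by W -> flip
Dir SE: first cell '.' (not opp) -> no flip
All flips: (2,3) (3,3)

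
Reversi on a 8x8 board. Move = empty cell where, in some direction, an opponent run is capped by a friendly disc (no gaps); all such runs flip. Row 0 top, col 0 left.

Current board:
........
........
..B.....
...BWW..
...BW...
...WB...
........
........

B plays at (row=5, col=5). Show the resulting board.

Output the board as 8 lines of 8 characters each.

Place B at (5,5); scan 8 dirs for brackets.
Dir NW: opp run (4,4) capped by B -> flip
Dir N: first cell '.' (not opp) -> no flip
Dir NE: first cell '.' (not opp) -> no flip
Dir W: first cell 'B' (not opp) -> no flip
Dir E: first cell '.' (not opp) -> no flip
Dir SW: first cell '.' (not opp) -> no flip
Dir S: first cell '.' (not opp) -> no flip
Dir SE: first cell '.' (not opp) -> no flip
All flips: (4,4)

Answer: ........
........
..B.....
...BWW..
...BB...
...WBB..
........
........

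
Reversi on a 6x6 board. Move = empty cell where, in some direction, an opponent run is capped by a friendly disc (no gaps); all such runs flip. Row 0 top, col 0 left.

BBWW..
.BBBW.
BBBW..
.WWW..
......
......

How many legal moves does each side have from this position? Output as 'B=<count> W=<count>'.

Answer: B=9 W=4

Derivation:
-- B to move --
(0,4): flips 2 -> legal
(0,5): no bracket -> illegal
(1,5): flips 1 -> legal
(2,4): flips 1 -> legal
(2,5): no bracket -> illegal
(3,0): no bracket -> illegal
(3,4): flips 1 -> legal
(4,0): flips 1 -> legal
(4,1): flips 1 -> legal
(4,2): flips 2 -> legal
(4,3): flips 3 -> legal
(4,4): flips 1 -> legal
B mobility = 9
-- W to move --
(0,4): flips 2 -> legal
(1,0): flips 4 -> legal
(2,4): flips 1 -> legal
(3,0): flips 2 -> legal
W mobility = 4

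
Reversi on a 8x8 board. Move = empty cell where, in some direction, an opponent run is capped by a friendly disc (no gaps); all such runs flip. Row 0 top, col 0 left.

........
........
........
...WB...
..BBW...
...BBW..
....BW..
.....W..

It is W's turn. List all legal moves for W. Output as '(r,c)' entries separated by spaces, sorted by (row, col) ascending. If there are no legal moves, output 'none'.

(2,3): no bracket -> illegal
(2,4): flips 1 -> legal
(2,5): no bracket -> illegal
(3,1): flips 3 -> legal
(3,2): flips 2 -> legal
(3,5): flips 1 -> legal
(4,1): flips 2 -> legal
(4,5): no bracket -> illegal
(5,1): flips 1 -> legal
(5,2): flips 2 -> legal
(6,2): flips 1 -> legal
(6,3): flips 3 -> legal
(7,3): flips 1 -> legal
(7,4): flips 2 -> legal

Answer: (2,4) (3,1) (3,2) (3,5) (4,1) (5,1) (5,2) (6,2) (6,3) (7,3) (7,4)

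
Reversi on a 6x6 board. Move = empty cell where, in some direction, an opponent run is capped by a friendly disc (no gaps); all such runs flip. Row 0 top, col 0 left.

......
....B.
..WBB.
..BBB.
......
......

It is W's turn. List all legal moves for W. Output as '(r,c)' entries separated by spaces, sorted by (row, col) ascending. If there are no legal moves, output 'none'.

Answer: (2,5) (4,2) (4,4)

Derivation:
(0,3): no bracket -> illegal
(0,4): no bracket -> illegal
(0,5): no bracket -> illegal
(1,2): no bracket -> illegal
(1,3): no bracket -> illegal
(1,5): no bracket -> illegal
(2,1): no bracket -> illegal
(2,5): flips 2 -> legal
(3,1): no bracket -> illegal
(3,5): no bracket -> illegal
(4,1): no bracket -> illegal
(4,2): flips 1 -> legal
(4,3): no bracket -> illegal
(4,4): flips 1 -> legal
(4,5): no bracket -> illegal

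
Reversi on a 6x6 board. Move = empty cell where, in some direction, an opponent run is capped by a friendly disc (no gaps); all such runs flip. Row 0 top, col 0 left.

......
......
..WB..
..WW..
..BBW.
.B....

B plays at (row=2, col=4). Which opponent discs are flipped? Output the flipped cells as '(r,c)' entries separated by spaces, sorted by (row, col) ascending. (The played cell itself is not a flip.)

Dir NW: first cell '.' (not opp) -> no flip
Dir N: first cell '.' (not opp) -> no flip
Dir NE: first cell '.' (not opp) -> no flip
Dir W: first cell 'B' (not opp) -> no flip
Dir E: first cell '.' (not opp) -> no flip
Dir SW: opp run (3,3) capped by B -> flip
Dir S: first cell '.' (not opp) -> no flip
Dir SE: first cell '.' (not opp) -> no flip

Answer: (3,3)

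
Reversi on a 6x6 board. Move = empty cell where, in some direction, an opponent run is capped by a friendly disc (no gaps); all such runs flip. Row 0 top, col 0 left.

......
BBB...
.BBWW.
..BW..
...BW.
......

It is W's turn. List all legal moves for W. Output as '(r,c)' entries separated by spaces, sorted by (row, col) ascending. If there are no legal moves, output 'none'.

(0,0): flips 2 -> legal
(0,1): flips 1 -> legal
(0,2): no bracket -> illegal
(0,3): no bracket -> illegal
(1,3): no bracket -> illegal
(2,0): flips 2 -> legal
(3,0): no bracket -> illegal
(3,1): flips 1 -> legal
(3,4): no bracket -> illegal
(4,1): flips 1 -> legal
(4,2): flips 1 -> legal
(5,2): no bracket -> illegal
(5,3): flips 1 -> legal
(5,4): no bracket -> illegal

Answer: (0,0) (0,1) (2,0) (3,1) (4,1) (4,2) (5,3)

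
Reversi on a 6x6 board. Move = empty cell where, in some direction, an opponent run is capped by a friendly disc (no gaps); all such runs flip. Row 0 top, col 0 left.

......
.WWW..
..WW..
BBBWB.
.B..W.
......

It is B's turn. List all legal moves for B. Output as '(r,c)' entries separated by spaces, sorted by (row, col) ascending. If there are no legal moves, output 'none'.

(0,0): no bracket -> illegal
(0,1): flips 2 -> legal
(0,2): flips 2 -> legal
(0,3): no bracket -> illegal
(0,4): flips 2 -> legal
(1,0): no bracket -> illegal
(1,4): flips 1 -> legal
(2,0): no bracket -> illegal
(2,1): no bracket -> illegal
(2,4): no bracket -> illegal
(3,5): no bracket -> illegal
(4,2): no bracket -> illegal
(4,3): no bracket -> illegal
(4,5): no bracket -> illegal
(5,3): no bracket -> illegal
(5,4): flips 1 -> legal
(5,5): no bracket -> illegal

Answer: (0,1) (0,2) (0,4) (1,4) (5,4)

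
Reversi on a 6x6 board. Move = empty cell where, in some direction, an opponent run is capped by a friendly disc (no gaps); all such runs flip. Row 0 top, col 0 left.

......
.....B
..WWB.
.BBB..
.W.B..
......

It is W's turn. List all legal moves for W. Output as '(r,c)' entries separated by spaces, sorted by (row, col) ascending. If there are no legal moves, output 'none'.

(0,4): no bracket -> illegal
(0,5): no bracket -> illegal
(1,3): no bracket -> illegal
(1,4): no bracket -> illegal
(2,0): no bracket -> illegal
(2,1): flips 1 -> legal
(2,5): flips 1 -> legal
(3,0): no bracket -> illegal
(3,4): no bracket -> illegal
(3,5): no bracket -> illegal
(4,0): flips 1 -> legal
(4,2): flips 1 -> legal
(4,4): flips 1 -> legal
(5,2): no bracket -> illegal
(5,3): flips 2 -> legal
(5,4): no bracket -> illegal

Answer: (2,1) (2,5) (4,0) (4,2) (4,4) (5,3)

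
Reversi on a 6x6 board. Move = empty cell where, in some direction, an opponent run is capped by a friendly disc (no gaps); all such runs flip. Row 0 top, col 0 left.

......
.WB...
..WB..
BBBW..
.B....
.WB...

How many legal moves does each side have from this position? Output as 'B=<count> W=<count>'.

-- B to move --
(0,0): no bracket -> illegal
(0,1): no bracket -> illegal
(0,2): no bracket -> illegal
(1,0): flips 1 -> legal
(1,3): flips 1 -> legal
(2,0): no bracket -> illegal
(2,1): flips 1 -> legal
(2,4): no bracket -> illegal
(3,4): flips 1 -> legal
(4,0): no bracket -> illegal
(4,2): no bracket -> illegal
(4,3): flips 1 -> legal
(4,4): no bracket -> illegal
(5,0): flips 1 -> legal
B mobility = 6
-- W to move --
(0,1): no bracket -> illegal
(0,2): flips 1 -> legal
(0,3): no bracket -> illegal
(1,3): flips 2 -> legal
(1,4): no bracket -> illegal
(2,0): no bracket -> illegal
(2,1): flips 2 -> legal
(2,4): flips 1 -> legal
(3,4): no bracket -> illegal
(4,0): flips 1 -> legal
(4,2): flips 1 -> legal
(4,3): no bracket -> illegal
(5,0): no bracket -> illegal
(5,3): flips 1 -> legal
W mobility = 7

Answer: B=6 W=7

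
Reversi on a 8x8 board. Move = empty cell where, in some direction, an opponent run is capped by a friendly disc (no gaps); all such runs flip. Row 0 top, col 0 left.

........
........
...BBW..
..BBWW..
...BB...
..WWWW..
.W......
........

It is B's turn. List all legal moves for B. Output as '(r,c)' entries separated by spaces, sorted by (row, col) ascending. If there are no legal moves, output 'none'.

Answer: (1,6) (2,6) (3,6) (4,5) (4,6) (6,2) (6,3) (6,4) (6,5) (6,6) (7,0)

Derivation:
(1,4): no bracket -> illegal
(1,5): no bracket -> illegal
(1,6): flips 2 -> legal
(2,6): flips 2 -> legal
(3,6): flips 2 -> legal
(4,1): no bracket -> illegal
(4,2): no bracket -> illegal
(4,5): flips 1 -> legal
(4,6): flips 1 -> legal
(5,0): no bracket -> illegal
(5,1): no bracket -> illegal
(5,6): no bracket -> illegal
(6,0): no bracket -> illegal
(6,2): flips 1 -> legal
(6,3): flips 1 -> legal
(6,4): flips 1 -> legal
(6,5): flips 1 -> legal
(6,6): flips 1 -> legal
(7,0): flips 2 -> legal
(7,1): no bracket -> illegal
(7,2): no bracket -> illegal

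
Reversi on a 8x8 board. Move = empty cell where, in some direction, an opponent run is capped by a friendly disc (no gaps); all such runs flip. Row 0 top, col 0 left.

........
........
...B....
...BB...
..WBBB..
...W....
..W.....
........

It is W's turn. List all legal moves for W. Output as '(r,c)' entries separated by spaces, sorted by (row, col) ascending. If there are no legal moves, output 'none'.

(1,2): no bracket -> illegal
(1,3): flips 3 -> legal
(1,4): no bracket -> illegal
(2,2): no bracket -> illegal
(2,4): flips 1 -> legal
(2,5): no bracket -> illegal
(3,2): no bracket -> illegal
(3,5): flips 1 -> legal
(3,6): no bracket -> illegal
(4,6): flips 3 -> legal
(5,2): no bracket -> illegal
(5,4): no bracket -> illegal
(5,5): no bracket -> illegal
(5,6): no bracket -> illegal

Answer: (1,3) (2,4) (3,5) (4,6)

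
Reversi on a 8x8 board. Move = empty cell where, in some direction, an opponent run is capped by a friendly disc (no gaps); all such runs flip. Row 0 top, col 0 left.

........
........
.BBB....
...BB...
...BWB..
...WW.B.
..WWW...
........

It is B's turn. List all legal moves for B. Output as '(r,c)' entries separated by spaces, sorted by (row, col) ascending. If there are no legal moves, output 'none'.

Answer: (5,5) (6,5) (7,2) (7,3) (7,4)

Derivation:
(3,5): no bracket -> illegal
(4,2): no bracket -> illegal
(5,1): no bracket -> illegal
(5,2): no bracket -> illegal
(5,5): flips 1 -> legal
(6,1): no bracket -> illegal
(6,5): flips 1 -> legal
(7,1): no bracket -> illegal
(7,2): flips 2 -> legal
(7,3): flips 2 -> legal
(7,4): flips 3 -> legal
(7,5): no bracket -> illegal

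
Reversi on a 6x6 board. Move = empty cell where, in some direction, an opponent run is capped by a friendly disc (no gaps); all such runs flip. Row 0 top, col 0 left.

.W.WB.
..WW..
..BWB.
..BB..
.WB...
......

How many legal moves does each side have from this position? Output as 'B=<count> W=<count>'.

Answer: B=4 W=7

Derivation:
-- B to move --
(0,0): no bracket -> illegal
(0,2): flips 3 -> legal
(1,0): no bracket -> illegal
(1,1): no bracket -> illegal
(1,4): flips 1 -> legal
(2,1): no bracket -> illegal
(3,0): no bracket -> illegal
(3,1): no bracket -> illegal
(3,4): no bracket -> illegal
(4,0): flips 1 -> legal
(5,0): flips 1 -> legal
(5,1): no bracket -> illegal
(5,2): no bracket -> illegal
B mobility = 4
-- W to move --
(0,5): flips 1 -> legal
(1,1): no bracket -> illegal
(1,4): no bracket -> illegal
(1,5): no bracket -> illegal
(2,1): flips 1 -> legal
(2,5): flips 1 -> legal
(3,1): flips 1 -> legal
(3,4): no bracket -> illegal
(3,5): flips 1 -> legal
(4,3): flips 2 -> legal
(4,4): no bracket -> illegal
(5,1): no bracket -> illegal
(5,2): flips 3 -> legal
(5,3): no bracket -> illegal
W mobility = 7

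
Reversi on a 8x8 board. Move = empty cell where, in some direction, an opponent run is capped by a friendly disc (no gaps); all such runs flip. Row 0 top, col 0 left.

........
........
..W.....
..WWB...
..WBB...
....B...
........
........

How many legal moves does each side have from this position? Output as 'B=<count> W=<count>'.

Answer: B=5 W=5

Derivation:
-- B to move --
(1,1): flips 2 -> legal
(1,2): no bracket -> illegal
(1,3): no bracket -> illegal
(2,1): flips 1 -> legal
(2,3): flips 1 -> legal
(2,4): no bracket -> illegal
(3,1): flips 2 -> legal
(4,1): flips 1 -> legal
(5,1): no bracket -> illegal
(5,2): no bracket -> illegal
(5,3): no bracket -> illegal
B mobility = 5
-- W to move --
(2,3): no bracket -> illegal
(2,4): no bracket -> illegal
(2,5): no bracket -> illegal
(3,5): flips 1 -> legal
(4,5): flips 2 -> legal
(5,2): no bracket -> illegal
(5,3): flips 1 -> legal
(5,5): flips 1 -> legal
(6,3): no bracket -> illegal
(6,4): no bracket -> illegal
(6,5): flips 2 -> legal
W mobility = 5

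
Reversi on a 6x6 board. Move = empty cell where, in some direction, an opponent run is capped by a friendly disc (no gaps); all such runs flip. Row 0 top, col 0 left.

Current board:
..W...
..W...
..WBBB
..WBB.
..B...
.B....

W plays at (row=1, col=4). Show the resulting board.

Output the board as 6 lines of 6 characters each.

Place W at (1,4); scan 8 dirs for brackets.
Dir NW: first cell '.' (not opp) -> no flip
Dir N: first cell '.' (not opp) -> no flip
Dir NE: first cell '.' (not opp) -> no flip
Dir W: first cell '.' (not opp) -> no flip
Dir E: first cell '.' (not opp) -> no flip
Dir SW: opp run (2,3) capped by W -> flip
Dir S: opp run (2,4) (3,4), next='.' -> no flip
Dir SE: opp run (2,5), next=edge -> no flip
All flips: (2,3)

Answer: ..W...
..W.W.
..WWBB
..WBB.
..B...
.B....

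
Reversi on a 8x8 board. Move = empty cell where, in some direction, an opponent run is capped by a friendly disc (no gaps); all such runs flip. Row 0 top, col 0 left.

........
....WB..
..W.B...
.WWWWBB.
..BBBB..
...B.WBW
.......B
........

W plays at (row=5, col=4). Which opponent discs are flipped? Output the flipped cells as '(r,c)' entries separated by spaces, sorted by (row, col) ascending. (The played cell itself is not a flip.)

Dir NW: opp run (4,3) capped by W -> flip
Dir N: opp run (4,4) capped by W -> flip
Dir NE: opp run (4,5) (3,6), next='.' -> no flip
Dir W: opp run (5,3), next='.' -> no flip
Dir E: first cell 'W' (not opp) -> no flip
Dir SW: first cell '.' (not opp) -> no flip
Dir S: first cell '.' (not opp) -> no flip
Dir SE: first cell '.' (not opp) -> no flip

Answer: (4,3) (4,4)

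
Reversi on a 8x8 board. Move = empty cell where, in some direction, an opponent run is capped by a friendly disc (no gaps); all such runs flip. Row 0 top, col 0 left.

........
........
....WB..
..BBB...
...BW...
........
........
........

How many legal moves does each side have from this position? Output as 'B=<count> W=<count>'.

Answer: B=6 W=3

Derivation:
-- B to move --
(1,3): no bracket -> illegal
(1,4): flips 1 -> legal
(1,5): flips 1 -> legal
(2,3): flips 1 -> legal
(3,5): no bracket -> illegal
(4,5): flips 1 -> legal
(5,3): no bracket -> illegal
(5,4): flips 1 -> legal
(5,5): flips 1 -> legal
B mobility = 6
-- W to move --
(1,4): no bracket -> illegal
(1,5): no bracket -> illegal
(1,6): no bracket -> illegal
(2,1): no bracket -> illegal
(2,2): flips 1 -> legal
(2,3): no bracket -> illegal
(2,6): flips 1 -> legal
(3,1): no bracket -> illegal
(3,5): no bracket -> illegal
(3,6): no bracket -> illegal
(4,1): no bracket -> illegal
(4,2): flips 2 -> legal
(4,5): no bracket -> illegal
(5,2): no bracket -> illegal
(5,3): no bracket -> illegal
(5,4): no bracket -> illegal
W mobility = 3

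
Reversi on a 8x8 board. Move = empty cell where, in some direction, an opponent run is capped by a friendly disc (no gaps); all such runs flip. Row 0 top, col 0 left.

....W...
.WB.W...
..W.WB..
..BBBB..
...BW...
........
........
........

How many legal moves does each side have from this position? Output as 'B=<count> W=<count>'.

Answer: B=10 W=6

Derivation:
-- B to move --
(0,0): flips 2 -> legal
(0,1): no bracket -> illegal
(0,2): no bracket -> illegal
(0,3): flips 1 -> legal
(0,5): no bracket -> illegal
(1,0): flips 1 -> legal
(1,3): flips 1 -> legal
(1,5): flips 1 -> legal
(2,0): no bracket -> illegal
(2,1): no bracket -> illegal
(2,3): flips 1 -> legal
(3,1): no bracket -> illegal
(4,5): flips 1 -> legal
(5,3): flips 1 -> legal
(5,4): flips 1 -> legal
(5,5): flips 1 -> legal
B mobility = 10
-- W to move --
(0,1): no bracket -> illegal
(0,2): flips 1 -> legal
(0,3): no bracket -> illegal
(1,3): flips 1 -> legal
(1,5): no bracket -> illegal
(1,6): no bracket -> illegal
(2,1): no bracket -> illegal
(2,3): no bracket -> illegal
(2,6): flips 2 -> legal
(3,1): no bracket -> illegal
(3,6): flips 1 -> legal
(4,1): no bracket -> illegal
(4,2): flips 3 -> legal
(4,5): no bracket -> illegal
(4,6): flips 1 -> legal
(5,2): no bracket -> illegal
(5,3): no bracket -> illegal
(5,4): no bracket -> illegal
W mobility = 6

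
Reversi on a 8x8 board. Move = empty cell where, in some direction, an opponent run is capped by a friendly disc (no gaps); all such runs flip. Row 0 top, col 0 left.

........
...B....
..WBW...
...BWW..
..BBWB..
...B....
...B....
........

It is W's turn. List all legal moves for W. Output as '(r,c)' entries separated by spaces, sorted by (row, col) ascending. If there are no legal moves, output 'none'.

(0,2): flips 1 -> legal
(0,3): no bracket -> illegal
(0,4): flips 1 -> legal
(1,2): flips 1 -> legal
(1,4): no bracket -> illegal
(3,1): no bracket -> illegal
(3,2): flips 1 -> legal
(3,6): no bracket -> illegal
(4,1): flips 2 -> legal
(4,6): flips 1 -> legal
(5,1): flips 2 -> legal
(5,2): flips 1 -> legal
(5,4): no bracket -> illegal
(5,5): flips 1 -> legal
(5,6): flips 1 -> legal
(6,2): flips 1 -> legal
(6,4): no bracket -> illegal
(7,2): no bracket -> illegal
(7,3): no bracket -> illegal
(7,4): no bracket -> illegal

Answer: (0,2) (0,4) (1,2) (3,2) (4,1) (4,6) (5,1) (5,2) (5,5) (5,6) (6,2)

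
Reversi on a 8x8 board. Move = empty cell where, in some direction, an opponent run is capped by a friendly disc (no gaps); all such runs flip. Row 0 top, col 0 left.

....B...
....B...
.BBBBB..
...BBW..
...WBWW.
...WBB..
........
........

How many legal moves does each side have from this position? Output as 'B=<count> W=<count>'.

Answer: B=11 W=9

Derivation:
-- B to move --
(2,6): flips 1 -> legal
(3,2): flips 1 -> legal
(3,6): flips 2 -> legal
(3,7): flips 1 -> legal
(4,2): flips 1 -> legal
(4,7): flips 2 -> legal
(5,2): flips 2 -> legal
(5,6): flips 1 -> legal
(5,7): flips 2 -> legal
(6,2): flips 1 -> legal
(6,3): flips 2 -> legal
(6,4): no bracket -> illegal
B mobility = 11
-- W to move --
(0,3): no bracket -> illegal
(0,5): no bracket -> illegal
(1,0): no bracket -> illegal
(1,1): no bracket -> illegal
(1,2): flips 2 -> legal
(1,3): flips 3 -> legal
(1,5): flips 1 -> legal
(1,6): flips 2 -> legal
(2,0): no bracket -> illegal
(2,6): no bracket -> illegal
(3,0): no bracket -> illegal
(3,1): no bracket -> illegal
(3,2): flips 2 -> legal
(3,6): no bracket -> illegal
(4,2): no bracket -> illegal
(5,6): flips 2 -> legal
(6,3): flips 1 -> legal
(6,4): flips 1 -> legal
(6,5): flips 2 -> legal
(6,6): no bracket -> illegal
W mobility = 9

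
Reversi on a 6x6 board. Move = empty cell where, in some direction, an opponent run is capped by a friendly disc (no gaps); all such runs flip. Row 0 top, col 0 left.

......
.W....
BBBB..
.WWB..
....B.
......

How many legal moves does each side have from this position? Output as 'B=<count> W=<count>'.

Answer: B=8 W=6

Derivation:
-- B to move --
(0,0): flips 1 -> legal
(0,1): flips 1 -> legal
(0,2): flips 1 -> legal
(1,0): no bracket -> illegal
(1,2): no bracket -> illegal
(3,0): flips 2 -> legal
(4,0): flips 1 -> legal
(4,1): flips 2 -> legal
(4,2): flips 2 -> legal
(4,3): flips 1 -> legal
B mobility = 8
-- W to move --
(1,0): flips 1 -> legal
(1,2): flips 1 -> legal
(1,3): flips 1 -> legal
(1,4): flips 1 -> legal
(2,4): no bracket -> illegal
(3,0): no bracket -> illegal
(3,4): flips 1 -> legal
(3,5): no bracket -> illegal
(4,2): no bracket -> illegal
(4,3): no bracket -> illegal
(4,5): no bracket -> illegal
(5,3): no bracket -> illegal
(5,4): no bracket -> illegal
(5,5): flips 3 -> legal
W mobility = 6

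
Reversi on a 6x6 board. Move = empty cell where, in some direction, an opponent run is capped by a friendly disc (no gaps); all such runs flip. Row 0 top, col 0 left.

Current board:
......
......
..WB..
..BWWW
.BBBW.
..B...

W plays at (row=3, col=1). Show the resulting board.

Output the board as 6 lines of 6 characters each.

Place W at (3,1); scan 8 dirs for brackets.
Dir NW: first cell '.' (not opp) -> no flip
Dir N: first cell '.' (not opp) -> no flip
Dir NE: first cell 'W' (not opp) -> no flip
Dir W: first cell '.' (not opp) -> no flip
Dir E: opp run (3,2) capped by W -> flip
Dir SW: first cell '.' (not opp) -> no flip
Dir S: opp run (4,1), next='.' -> no flip
Dir SE: opp run (4,2), next='.' -> no flip
All flips: (3,2)

Answer: ......
......
..WB..
.WWWWW
.BBBW.
..B...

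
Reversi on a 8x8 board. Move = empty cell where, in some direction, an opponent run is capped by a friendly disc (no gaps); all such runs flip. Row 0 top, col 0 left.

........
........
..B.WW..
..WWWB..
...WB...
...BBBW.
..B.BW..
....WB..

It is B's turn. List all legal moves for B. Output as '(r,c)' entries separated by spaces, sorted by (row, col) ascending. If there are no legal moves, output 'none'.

Answer: (1,3) (1,4) (1,5) (2,1) (2,3) (3,1) (4,2) (5,7) (6,6) (7,3) (7,6)

Derivation:
(1,3): flips 1 -> legal
(1,4): flips 2 -> legal
(1,5): flips 1 -> legal
(1,6): no bracket -> illegal
(2,1): flips 2 -> legal
(2,3): flips 2 -> legal
(2,6): no bracket -> illegal
(3,1): flips 3 -> legal
(3,6): no bracket -> illegal
(4,1): no bracket -> illegal
(4,2): flips 2 -> legal
(4,5): no bracket -> illegal
(4,6): no bracket -> illegal
(4,7): no bracket -> illegal
(5,2): no bracket -> illegal
(5,7): flips 1 -> legal
(6,3): no bracket -> illegal
(6,6): flips 1 -> legal
(6,7): no bracket -> illegal
(7,3): flips 1 -> legal
(7,6): flips 1 -> legal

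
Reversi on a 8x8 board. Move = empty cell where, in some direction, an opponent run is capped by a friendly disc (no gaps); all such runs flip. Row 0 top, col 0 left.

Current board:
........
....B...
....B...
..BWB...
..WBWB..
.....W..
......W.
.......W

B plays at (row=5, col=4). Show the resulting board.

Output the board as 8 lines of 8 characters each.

Place B at (5,4); scan 8 dirs for brackets.
Dir NW: first cell 'B' (not opp) -> no flip
Dir N: opp run (4,4) capped by B -> flip
Dir NE: first cell 'B' (not opp) -> no flip
Dir W: first cell '.' (not opp) -> no flip
Dir E: opp run (5,5), next='.' -> no flip
Dir SW: first cell '.' (not opp) -> no flip
Dir S: first cell '.' (not opp) -> no flip
Dir SE: first cell '.' (not opp) -> no flip
All flips: (4,4)

Answer: ........
....B...
....B...
..BWB...
..WBBB..
....BW..
......W.
.......W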